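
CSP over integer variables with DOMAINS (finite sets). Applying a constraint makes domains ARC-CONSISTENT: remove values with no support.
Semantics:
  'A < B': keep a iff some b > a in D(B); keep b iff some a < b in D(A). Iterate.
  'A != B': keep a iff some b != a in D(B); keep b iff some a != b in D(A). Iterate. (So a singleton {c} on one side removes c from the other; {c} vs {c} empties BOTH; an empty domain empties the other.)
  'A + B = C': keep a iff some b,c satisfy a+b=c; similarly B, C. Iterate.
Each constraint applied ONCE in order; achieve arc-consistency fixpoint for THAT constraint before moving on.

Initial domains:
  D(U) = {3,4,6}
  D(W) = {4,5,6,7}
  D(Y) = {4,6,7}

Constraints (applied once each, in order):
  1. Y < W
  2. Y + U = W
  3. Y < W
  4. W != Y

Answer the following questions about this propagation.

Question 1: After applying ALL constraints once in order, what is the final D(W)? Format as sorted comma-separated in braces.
Constraint 1 (Y < W) on D(Y)={4,6,7} D(W)={4,5,6,7}: Y {4,6,7}->{4,6}; W {4,5,6,7}->{5,6,7}
Constraint 2 (Y + U = W) on D(Y)={4,6} D(U)={3,4,6} D(W)={5,6,7}: Y {4,6}->{4}; U {3,4,6}->{3}; W {5,6,7}->{7}
Constraint 3 (Y < W) on D(Y)={4} D(W)={7}: no change
Constraint 4 (W != Y) on D(W)={7} D(Y)={4}: no change
So after all 4 constraints: D(W) = {7}

Answer: {7}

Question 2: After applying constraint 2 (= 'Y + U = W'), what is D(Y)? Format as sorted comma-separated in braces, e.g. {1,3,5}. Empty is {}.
Constraint 1 (Y < W) on D(Y)={4,6,7} D(W)={4,5,6,7}: Y {4,6,7}->{4,6}; W {4,5,6,7}->{5,6,7}
Constraint 2 (Y + U = W) on D(Y)={4,6} D(U)={3,4,6} D(W)={5,6,7}: Y {4,6}->{4}; U {3,4,6}->{3}; W {5,6,7}->{7}
So after constraint 2: D(Y) = {4}

Answer: {4}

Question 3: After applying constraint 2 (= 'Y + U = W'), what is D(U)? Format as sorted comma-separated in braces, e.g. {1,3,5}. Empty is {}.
Answer: {3}

Derivation:
Constraint 1 (Y < W) on D(Y)={4,6,7} D(W)={4,5,6,7}: Y {4,6,7}->{4,6}; W {4,5,6,7}->{5,6,7}
Constraint 2 (Y + U = W) on D(Y)={4,6} D(U)={3,4,6} D(W)={5,6,7}: Y {4,6}->{4}; U {3,4,6}->{3}; W {5,6,7}->{7}
So after constraint 2: D(U) = {3}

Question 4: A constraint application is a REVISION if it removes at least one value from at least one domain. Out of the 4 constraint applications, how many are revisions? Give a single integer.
Answer: 2

Derivation:
Constraint 1 (Y < W) on D(Y)={4,6,7} D(W)={4,5,6,7}: Y {4,6,7}->{4,6}; W {4,5,6,7}->{5,6,7} => REVISION
Constraint 2 (Y + U = W) on D(Y)={4,6} D(U)={3,4,6} D(W)={5,6,7}: Y {4,6}->{4}; U {3,4,6}->{3}; W {5,6,7}->{7} => REVISION
Constraint 3 (Y < W) on D(Y)={4} D(W)={7}: no change => not a revision
Constraint 4 (W != Y) on D(W)={7} D(Y)={4}: no change => not a revision
Total revisions = 2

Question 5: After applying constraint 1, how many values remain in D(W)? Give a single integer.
Answer: 3

Derivation:
Constraint 1 (Y < W) on D(Y)={4,6,7} D(W)={4,5,6,7}: Y {4,6,7}->{4,6}; W {4,5,6,7}->{5,6,7}
So after constraint 1: D(W)={5,6,7}, size = 3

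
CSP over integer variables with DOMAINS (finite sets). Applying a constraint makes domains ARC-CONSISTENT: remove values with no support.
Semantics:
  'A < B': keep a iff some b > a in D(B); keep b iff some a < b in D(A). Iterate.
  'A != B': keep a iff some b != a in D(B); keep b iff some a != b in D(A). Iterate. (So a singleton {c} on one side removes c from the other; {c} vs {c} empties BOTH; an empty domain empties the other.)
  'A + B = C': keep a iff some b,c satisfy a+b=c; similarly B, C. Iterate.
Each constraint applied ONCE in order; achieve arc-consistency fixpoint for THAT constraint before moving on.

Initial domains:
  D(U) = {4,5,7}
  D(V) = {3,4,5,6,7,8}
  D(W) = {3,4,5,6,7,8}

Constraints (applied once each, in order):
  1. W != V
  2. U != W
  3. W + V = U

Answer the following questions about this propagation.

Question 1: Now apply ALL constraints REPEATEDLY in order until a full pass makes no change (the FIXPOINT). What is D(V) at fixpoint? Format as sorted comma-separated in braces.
Answer: {3,4}

Derivation:
pass 0 (initial): D(V)={3,4,5,6,7,8}
pass 1: U {4,5,7}->{7}; V {3,4,5,6,7,8}->{3,4}; W {3,4,5,6,7,8}->{3,4}
pass 2: no change
Fixpoint after 2 passes: D(V) = {3,4}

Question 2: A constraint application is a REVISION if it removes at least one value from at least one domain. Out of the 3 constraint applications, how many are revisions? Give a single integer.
Constraint 1 (W != V) on D(W)={3,4,5,6,7,8} D(V)={3,4,5,6,7,8}: no change => not a revision
Constraint 2 (U != W) on D(U)={4,5,7} D(W)={3,4,5,6,7,8}: no change => not a revision
Constraint 3 (W + V = U) on D(W)={3,4,5,6,7,8} D(V)={3,4,5,6,7,8} D(U)={4,5,7}: W {3,4,5,6,7,8}->{3,4}; V {3,4,5,6,7,8}->{3,4}; U {4,5,7}->{7} => REVISION
Total revisions = 1

Answer: 1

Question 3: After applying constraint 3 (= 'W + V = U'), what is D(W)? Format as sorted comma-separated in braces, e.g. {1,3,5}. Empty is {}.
Answer: {3,4}

Derivation:
Constraint 1 (W != V) on D(W)={3,4,5,6,7,8} D(V)={3,4,5,6,7,8}: no change
Constraint 2 (U != W) on D(U)={4,5,7} D(W)={3,4,5,6,7,8}: no change
Constraint 3 (W + V = U) on D(W)={3,4,5,6,7,8} D(V)={3,4,5,6,7,8} D(U)={4,5,7}: W {3,4,5,6,7,8}->{3,4}; V {3,4,5,6,7,8}->{3,4}; U {4,5,7}->{7}
So after constraint 3: D(W) = {3,4}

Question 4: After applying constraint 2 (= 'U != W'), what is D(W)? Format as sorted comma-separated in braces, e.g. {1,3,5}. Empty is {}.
Answer: {3,4,5,6,7,8}

Derivation:
Constraint 1 (W != V) on D(W)={3,4,5,6,7,8} D(V)={3,4,5,6,7,8}: no change
Constraint 2 (U != W) on D(U)={4,5,7} D(W)={3,4,5,6,7,8}: no change
So after constraint 2: D(W) = {3,4,5,6,7,8}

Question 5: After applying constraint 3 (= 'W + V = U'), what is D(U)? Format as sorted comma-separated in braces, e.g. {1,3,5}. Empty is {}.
Answer: {7}

Derivation:
Constraint 1 (W != V) on D(W)={3,4,5,6,7,8} D(V)={3,4,5,6,7,8}: no change
Constraint 2 (U != W) on D(U)={4,5,7} D(W)={3,4,5,6,7,8}: no change
Constraint 3 (W + V = U) on D(W)={3,4,5,6,7,8} D(V)={3,4,5,6,7,8} D(U)={4,5,7}: W {3,4,5,6,7,8}->{3,4}; V {3,4,5,6,7,8}->{3,4}; U {4,5,7}->{7}
So after constraint 3: D(U) = {7}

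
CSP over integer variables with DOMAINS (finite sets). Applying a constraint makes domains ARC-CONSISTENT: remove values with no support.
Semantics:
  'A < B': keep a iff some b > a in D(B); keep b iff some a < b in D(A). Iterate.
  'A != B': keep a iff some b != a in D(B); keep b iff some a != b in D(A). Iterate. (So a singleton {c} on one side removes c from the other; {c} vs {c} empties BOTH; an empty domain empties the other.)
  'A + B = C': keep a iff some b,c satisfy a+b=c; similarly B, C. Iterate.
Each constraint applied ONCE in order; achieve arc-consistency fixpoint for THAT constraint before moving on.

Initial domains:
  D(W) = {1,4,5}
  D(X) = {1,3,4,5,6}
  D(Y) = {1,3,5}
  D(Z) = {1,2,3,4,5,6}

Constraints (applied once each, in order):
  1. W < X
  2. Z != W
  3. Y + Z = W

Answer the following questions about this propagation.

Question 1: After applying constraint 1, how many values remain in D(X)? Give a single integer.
Answer: 4

Derivation:
Constraint 1 (W < X) on D(W)={1,4,5} D(X)={1,3,4,5,6}: X {1,3,4,5,6}->{3,4,5,6}
So after constraint 1: D(X)={3,4,5,6}, size = 4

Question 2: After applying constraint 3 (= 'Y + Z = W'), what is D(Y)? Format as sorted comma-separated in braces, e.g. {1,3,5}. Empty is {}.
Constraint 1 (W < X) on D(W)={1,4,5} D(X)={1,3,4,5,6}: X {1,3,4,5,6}->{3,4,5,6}
Constraint 2 (Z != W) on D(Z)={1,2,3,4,5,6} D(W)={1,4,5}: no change
Constraint 3 (Y + Z = W) on D(Y)={1,3,5} D(Z)={1,2,3,4,5,6} D(W)={1,4,5}: Y {1,3,5}->{1,3}; Z {1,2,3,4,5,6}->{1,2,3,4}; W {1,4,5}->{4,5}
So after constraint 3: D(Y) = {1,3}

Answer: {1,3}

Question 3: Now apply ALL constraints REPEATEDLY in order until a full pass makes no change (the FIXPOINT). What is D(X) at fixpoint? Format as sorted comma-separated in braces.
Answer: {5,6}

Derivation:
pass 0 (initial): D(X)={1,3,4,5,6}
pass 1: W {1,4,5}->{4,5}; X {1,3,4,5,6}->{3,4,5,6}; Y {1,3,5}->{1,3}; Z {1,2,3,4,5,6}->{1,2,3,4}
pass 2: X {3,4,5,6}->{5,6}
pass 3: no change
Fixpoint after 3 passes: D(X) = {5,6}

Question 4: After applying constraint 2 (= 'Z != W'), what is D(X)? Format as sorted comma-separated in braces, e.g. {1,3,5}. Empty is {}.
Constraint 1 (W < X) on D(W)={1,4,5} D(X)={1,3,4,5,6}: X {1,3,4,5,6}->{3,4,5,6}
Constraint 2 (Z != W) on D(Z)={1,2,3,4,5,6} D(W)={1,4,5}: no change
So after constraint 2: D(X) = {3,4,5,6}

Answer: {3,4,5,6}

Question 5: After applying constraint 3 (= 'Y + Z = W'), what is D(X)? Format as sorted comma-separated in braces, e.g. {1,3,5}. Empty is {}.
Constraint 1 (W < X) on D(W)={1,4,5} D(X)={1,3,4,5,6}: X {1,3,4,5,6}->{3,4,5,6}
Constraint 2 (Z != W) on D(Z)={1,2,3,4,5,6} D(W)={1,4,5}: no change
Constraint 3 (Y + Z = W) on D(Y)={1,3,5} D(Z)={1,2,3,4,5,6} D(W)={1,4,5}: Y {1,3,5}->{1,3}; Z {1,2,3,4,5,6}->{1,2,3,4}; W {1,4,5}->{4,5}
So after constraint 3: D(X) = {3,4,5,6}

Answer: {3,4,5,6}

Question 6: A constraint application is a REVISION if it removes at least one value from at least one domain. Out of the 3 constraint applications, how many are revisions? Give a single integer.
Answer: 2

Derivation:
Constraint 1 (W < X) on D(W)={1,4,5} D(X)={1,3,4,5,6}: X {1,3,4,5,6}->{3,4,5,6} => REVISION
Constraint 2 (Z != W) on D(Z)={1,2,3,4,5,6} D(W)={1,4,5}: no change => not a revision
Constraint 3 (Y + Z = W) on D(Y)={1,3,5} D(Z)={1,2,3,4,5,6} D(W)={1,4,5}: Y {1,3,5}->{1,3}; Z {1,2,3,4,5,6}->{1,2,3,4}; W {1,4,5}->{4,5} => REVISION
Total revisions = 2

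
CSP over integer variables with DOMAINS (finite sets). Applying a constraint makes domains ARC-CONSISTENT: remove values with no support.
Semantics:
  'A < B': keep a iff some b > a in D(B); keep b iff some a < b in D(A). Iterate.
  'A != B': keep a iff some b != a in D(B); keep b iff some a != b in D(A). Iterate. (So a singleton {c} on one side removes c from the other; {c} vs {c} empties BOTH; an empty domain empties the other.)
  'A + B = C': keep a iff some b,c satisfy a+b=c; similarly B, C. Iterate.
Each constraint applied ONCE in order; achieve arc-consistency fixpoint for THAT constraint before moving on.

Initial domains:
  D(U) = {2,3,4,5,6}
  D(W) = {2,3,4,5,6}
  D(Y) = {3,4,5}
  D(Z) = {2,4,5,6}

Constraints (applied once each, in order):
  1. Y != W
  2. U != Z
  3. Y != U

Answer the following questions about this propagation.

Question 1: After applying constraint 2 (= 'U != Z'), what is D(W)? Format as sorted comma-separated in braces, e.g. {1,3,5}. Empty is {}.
Constraint 1 (Y != W) on D(Y)={3,4,5} D(W)={2,3,4,5,6}: no change
Constraint 2 (U != Z) on D(U)={2,3,4,5,6} D(Z)={2,4,5,6}: no change
So after constraint 2: D(W) = {2,3,4,5,6}

Answer: {2,3,4,5,6}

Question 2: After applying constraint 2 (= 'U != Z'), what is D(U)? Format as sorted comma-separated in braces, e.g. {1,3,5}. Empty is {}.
Answer: {2,3,4,5,6}

Derivation:
Constraint 1 (Y != W) on D(Y)={3,4,5} D(W)={2,3,4,5,6}: no change
Constraint 2 (U != Z) on D(U)={2,3,4,5,6} D(Z)={2,4,5,6}: no change
So after constraint 2: D(U) = {2,3,4,5,6}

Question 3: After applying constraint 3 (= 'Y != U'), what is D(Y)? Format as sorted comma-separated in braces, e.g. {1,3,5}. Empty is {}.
Constraint 1 (Y != W) on D(Y)={3,4,5} D(W)={2,3,4,5,6}: no change
Constraint 2 (U != Z) on D(U)={2,3,4,5,6} D(Z)={2,4,5,6}: no change
Constraint 3 (Y != U) on D(Y)={3,4,5} D(U)={2,3,4,5,6}: no change
So after constraint 3: D(Y) = {3,4,5}

Answer: {3,4,5}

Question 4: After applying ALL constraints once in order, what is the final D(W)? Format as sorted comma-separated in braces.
Constraint 1 (Y != W) on D(Y)={3,4,5} D(W)={2,3,4,5,6}: no change
Constraint 2 (U != Z) on D(U)={2,3,4,5,6} D(Z)={2,4,5,6}: no change
Constraint 3 (Y != U) on D(Y)={3,4,5} D(U)={2,3,4,5,6}: no change
So after all 3 constraints: D(W) = {2,3,4,5,6}

Answer: {2,3,4,5,6}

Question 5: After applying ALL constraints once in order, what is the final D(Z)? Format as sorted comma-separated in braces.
Constraint 1 (Y != W) on D(Y)={3,4,5} D(W)={2,3,4,5,6}: no change
Constraint 2 (U != Z) on D(U)={2,3,4,5,6} D(Z)={2,4,5,6}: no change
Constraint 3 (Y != U) on D(Y)={3,4,5} D(U)={2,3,4,5,6}: no change
So after all 3 constraints: D(Z) = {2,4,5,6}

Answer: {2,4,5,6}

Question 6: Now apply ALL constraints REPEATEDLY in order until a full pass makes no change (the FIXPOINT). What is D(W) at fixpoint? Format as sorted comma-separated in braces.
pass 0 (initial): D(W)={2,3,4,5,6}
pass 1: no change
Fixpoint after 1 passes: D(W) = {2,3,4,5,6}

Answer: {2,3,4,5,6}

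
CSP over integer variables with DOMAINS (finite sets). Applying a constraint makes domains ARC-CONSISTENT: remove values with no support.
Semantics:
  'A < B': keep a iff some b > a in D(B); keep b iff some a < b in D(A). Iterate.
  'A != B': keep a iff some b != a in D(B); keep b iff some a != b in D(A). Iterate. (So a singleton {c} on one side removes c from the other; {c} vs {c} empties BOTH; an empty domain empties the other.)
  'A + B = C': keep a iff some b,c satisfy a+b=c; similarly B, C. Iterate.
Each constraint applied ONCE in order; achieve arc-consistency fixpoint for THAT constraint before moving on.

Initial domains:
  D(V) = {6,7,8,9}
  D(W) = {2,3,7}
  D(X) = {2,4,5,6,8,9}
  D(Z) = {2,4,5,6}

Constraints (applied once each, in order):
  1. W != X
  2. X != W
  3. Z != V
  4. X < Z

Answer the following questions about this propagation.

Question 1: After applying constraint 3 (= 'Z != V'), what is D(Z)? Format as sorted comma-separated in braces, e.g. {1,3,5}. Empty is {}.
Constraint 1 (W != X) on D(W)={2,3,7} D(X)={2,4,5,6,8,9}: no change
Constraint 2 (X != W) on D(X)={2,4,5,6,8,9} D(W)={2,3,7}: no change
Constraint 3 (Z != V) on D(Z)={2,4,5,6} D(V)={6,7,8,9}: no change
So after constraint 3: D(Z) = {2,4,5,6}

Answer: {2,4,5,6}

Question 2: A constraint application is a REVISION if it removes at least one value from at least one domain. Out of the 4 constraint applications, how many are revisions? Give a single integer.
Answer: 1

Derivation:
Constraint 1 (W != X) on D(W)={2,3,7} D(X)={2,4,5,6,8,9}: no change => not a revision
Constraint 2 (X != W) on D(X)={2,4,5,6,8,9} D(W)={2,3,7}: no change => not a revision
Constraint 3 (Z != V) on D(Z)={2,4,5,6} D(V)={6,7,8,9}: no change => not a revision
Constraint 4 (X < Z) on D(X)={2,4,5,6,8,9} D(Z)={2,4,5,6}: X {2,4,5,6,8,9}->{2,4,5}; Z {2,4,5,6}->{4,5,6} => REVISION
Total revisions = 1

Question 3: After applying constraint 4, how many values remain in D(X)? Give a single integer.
Constraint 1 (W != X) on D(W)={2,3,7} D(X)={2,4,5,6,8,9}: no change
Constraint 2 (X != W) on D(X)={2,4,5,6,8,9} D(W)={2,3,7}: no change
Constraint 3 (Z != V) on D(Z)={2,4,5,6} D(V)={6,7,8,9}: no change
Constraint 4 (X < Z) on D(X)={2,4,5,6,8,9} D(Z)={2,4,5,6}: X {2,4,5,6,8,9}->{2,4,5}; Z {2,4,5,6}->{4,5,6}
So after constraint 4: D(X)={2,4,5}, size = 3

Answer: 3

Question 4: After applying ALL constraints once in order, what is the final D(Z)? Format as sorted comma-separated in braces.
Answer: {4,5,6}

Derivation:
Constraint 1 (W != X) on D(W)={2,3,7} D(X)={2,4,5,6,8,9}: no change
Constraint 2 (X != W) on D(X)={2,4,5,6,8,9} D(W)={2,3,7}: no change
Constraint 3 (Z != V) on D(Z)={2,4,5,6} D(V)={6,7,8,9}: no change
Constraint 4 (X < Z) on D(X)={2,4,5,6,8,9} D(Z)={2,4,5,6}: X {2,4,5,6,8,9}->{2,4,5}; Z {2,4,5,6}->{4,5,6}
So after all 4 constraints: D(Z) = {4,5,6}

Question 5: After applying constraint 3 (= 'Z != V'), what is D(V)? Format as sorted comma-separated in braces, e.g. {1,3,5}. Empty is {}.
Answer: {6,7,8,9}

Derivation:
Constraint 1 (W != X) on D(W)={2,3,7} D(X)={2,4,5,6,8,9}: no change
Constraint 2 (X != W) on D(X)={2,4,5,6,8,9} D(W)={2,3,7}: no change
Constraint 3 (Z != V) on D(Z)={2,4,5,6} D(V)={6,7,8,9}: no change
So after constraint 3: D(V) = {6,7,8,9}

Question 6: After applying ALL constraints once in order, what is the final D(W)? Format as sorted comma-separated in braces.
Answer: {2,3,7}

Derivation:
Constraint 1 (W != X) on D(W)={2,3,7} D(X)={2,4,5,6,8,9}: no change
Constraint 2 (X != W) on D(X)={2,4,5,6,8,9} D(W)={2,3,7}: no change
Constraint 3 (Z != V) on D(Z)={2,4,5,6} D(V)={6,7,8,9}: no change
Constraint 4 (X < Z) on D(X)={2,4,5,6,8,9} D(Z)={2,4,5,6}: X {2,4,5,6,8,9}->{2,4,5}; Z {2,4,5,6}->{4,5,6}
So after all 4 constraints: D(W) = {2,3,7}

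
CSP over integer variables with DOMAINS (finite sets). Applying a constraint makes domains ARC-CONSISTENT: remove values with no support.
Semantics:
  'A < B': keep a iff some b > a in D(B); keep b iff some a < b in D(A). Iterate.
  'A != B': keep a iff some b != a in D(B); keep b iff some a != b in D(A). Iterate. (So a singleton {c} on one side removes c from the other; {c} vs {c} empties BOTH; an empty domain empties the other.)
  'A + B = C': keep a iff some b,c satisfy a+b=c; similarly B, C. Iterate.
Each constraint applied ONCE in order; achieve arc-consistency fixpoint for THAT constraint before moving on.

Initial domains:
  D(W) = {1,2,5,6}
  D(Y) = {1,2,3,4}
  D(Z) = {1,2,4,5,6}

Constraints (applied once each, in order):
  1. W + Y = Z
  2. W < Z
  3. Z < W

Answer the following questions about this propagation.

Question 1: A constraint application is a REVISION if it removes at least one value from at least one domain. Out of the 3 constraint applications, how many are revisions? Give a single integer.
Answer: 2

Derivation:
Constraint 1 (W + Y = Z) on D(W)={1,2,5,6} D(Y)={1,2,3,4} D(Z)={1,2,4,5,6}: W {1,2,5,6}->{1,2,5}; Z {1,2,4,5,6}->{2,4,5,6} => REVISION
Constraint 2 (W < Z) on D(W)={1,2,5} D(Z)={2,4,5,6}: no change => not a revision
Constraint 3 (Z < W) on D(Z)={2,4,5,6} D(W)={1,2,5}: Z {2,4,5,6}->{2,4}; W {1,2,5}->{5} => REVISION
Total revisions = 2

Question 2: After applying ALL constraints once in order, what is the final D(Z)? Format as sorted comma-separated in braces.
Answer: {2,4}

Derivation:
Constraint 1 (W + Y = Z) on D(W)={1,2,5,6} D(Y)={1,2,3,4} D(Z)={1,2,4,5,6}: W {1,2,5,6}->{1,2,5}; Z {1,2,4,5,6}->{2,4,5,6}
Constraint 2 (W < Z) on D(W)={1,2,5} D(Z)={2,4,5,6}: no change
Constraint 3 (Z < W) on D(Z)={2,4,5,6} D(W)={1,2,5}: Z {2,4,5,6}->{2,4}; W {1,2,5}->{5}
So after all 3 constraints: D(Z) = {2,4}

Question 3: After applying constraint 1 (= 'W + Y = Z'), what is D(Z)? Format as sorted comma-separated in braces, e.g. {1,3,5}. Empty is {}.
Answer: {2,4,5,6}

Derivation:
Constraint 1 (W + Y = Z) on D(W)={1,2,5,6} D(Y)={1,2,3,4} D(Z)={1,2,4,5,6}: W {1,2,5,6}->{1,2,5}; Z {1,2,4,5,6}->{2,4,5,6}
So after constraint 1: D(Z) = {2,4,5,6}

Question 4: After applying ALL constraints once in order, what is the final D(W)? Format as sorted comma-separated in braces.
Answer: {5}

Derivation:
Constraint 1 (W + Y = Z) on D(W)={1,2,5,6} D(Y)={1,2,3,4} D(Z)={1,2,4,5,6}: W {1,2,5,6}->{1,2,5}; Z {1,2,4,5,6}->{2,4,5,6}
Constraint 2 (W < Z) on D(W)={1,2,5} D(Z)={2,4,5,6}: no change
Constraint 3 (Z < W) on D(Z)={2,4,5,6} D(W)={1,2,5}: Z {2,4,5,6}->{2,4}; W {1,2,5}->{5}
So after all 3 constraints: D(W) = {5}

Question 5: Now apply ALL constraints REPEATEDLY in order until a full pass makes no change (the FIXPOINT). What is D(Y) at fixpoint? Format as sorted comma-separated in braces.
pass 0 (initial): D(Y)={1,2,3,4}
pass 1: W {1,2,5,6}->{5}; Z {1,2,4,5,6}->{2,4}
pass 2: W {5}->{}; Y {1,2,3,4}->{}; Z {2,4}->{}
pass 3: no change
Fixpoint after 3 passes: D(Y) = {}

Answer: {}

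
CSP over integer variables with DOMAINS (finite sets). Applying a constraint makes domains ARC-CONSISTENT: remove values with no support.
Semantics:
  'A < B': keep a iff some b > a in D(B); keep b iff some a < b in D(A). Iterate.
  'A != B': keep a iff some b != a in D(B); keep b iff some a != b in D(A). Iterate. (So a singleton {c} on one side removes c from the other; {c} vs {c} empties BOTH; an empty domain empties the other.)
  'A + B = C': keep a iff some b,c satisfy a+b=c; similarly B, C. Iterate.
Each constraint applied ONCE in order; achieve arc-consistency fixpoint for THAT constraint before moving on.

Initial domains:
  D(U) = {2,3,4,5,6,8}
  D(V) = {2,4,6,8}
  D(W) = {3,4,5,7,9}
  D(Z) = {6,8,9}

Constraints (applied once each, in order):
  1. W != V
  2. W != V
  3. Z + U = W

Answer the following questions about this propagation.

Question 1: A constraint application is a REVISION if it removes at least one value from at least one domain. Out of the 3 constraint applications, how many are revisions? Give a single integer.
Answer: 1

Derivation:
Constraint 1 (W != V) on D(W)={3,4,5,7,9} D(V)={2,4,6,8}: no change => not a revision
Constraint 2 (W != V) on D(W)={3,4,5,7,9} D(V)={2,4,6,8}: no change => not a revision
Constraint 3 (Z + U = W) on D(Z)={6,8,9} D(U)={2,3,4,5,6,8} D(W)={3,4,5,7,9}: Z {6,8,9}->{6}; U {2,3,4,5,6,8}->{3}; W {3,4,5,7,9}->{9} => REVISION
Total revisions = 1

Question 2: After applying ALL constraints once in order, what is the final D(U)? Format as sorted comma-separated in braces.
Answer: {3}

Derivation:
Constraint 1 (W != V) on D(W)={3,4,5,7,9} D(V)={2,4,6,8}: no change
Constraint 2 (W != V) on D(W)={3,4,5,7,9} D(V)={2,4,6,8}: no change
Constraint 3 (Z + U = W) on D(Z)={6,8,9} D(U)={2,3,4,5,6,8} D(W)={3,4,5,7,9}: Z {6,8,9}->{6}; U {2,3,4,5,6,8}->{3}; W {3,4,5,7,9}->{9}
So after all 3 constraints: D(U) = {3}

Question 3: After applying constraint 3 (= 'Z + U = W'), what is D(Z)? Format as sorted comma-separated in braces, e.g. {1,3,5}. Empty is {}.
Answer: {6}

Derivation:
Constraint 1 (W != V) on D(W)={3,4,5,7,9} D(V)={2,4,6,8}: no change
Constraint 2 (W != V) on D(W)={3,4,5,7,9} D(V)={2,4,6,8}: no change
Constraint 3 (Z + U = W) on D(Z)={6,8,9} D(U)={2,3,4,5,6,8} D(W)={3,4,5,7,9}: Z {6,8,9}->{6}; U {2,3,4,5,6,8}->{3}; W {3,4,5,7,9}->{9}
So after constraint 3: D(Z) = {6}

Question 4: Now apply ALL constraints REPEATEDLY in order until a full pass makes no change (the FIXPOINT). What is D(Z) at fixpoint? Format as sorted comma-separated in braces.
pass 0 (initial): D(Z)={6,8,9}
pass 1: U {2,3,4,5,6,8}->{3}; W {3,4,5,7,9}->{9}; Z {6,8,9}->{6}
pass 2: no change
Fixpoint after 2 passes: D(Z) = {6}

Answer: {6}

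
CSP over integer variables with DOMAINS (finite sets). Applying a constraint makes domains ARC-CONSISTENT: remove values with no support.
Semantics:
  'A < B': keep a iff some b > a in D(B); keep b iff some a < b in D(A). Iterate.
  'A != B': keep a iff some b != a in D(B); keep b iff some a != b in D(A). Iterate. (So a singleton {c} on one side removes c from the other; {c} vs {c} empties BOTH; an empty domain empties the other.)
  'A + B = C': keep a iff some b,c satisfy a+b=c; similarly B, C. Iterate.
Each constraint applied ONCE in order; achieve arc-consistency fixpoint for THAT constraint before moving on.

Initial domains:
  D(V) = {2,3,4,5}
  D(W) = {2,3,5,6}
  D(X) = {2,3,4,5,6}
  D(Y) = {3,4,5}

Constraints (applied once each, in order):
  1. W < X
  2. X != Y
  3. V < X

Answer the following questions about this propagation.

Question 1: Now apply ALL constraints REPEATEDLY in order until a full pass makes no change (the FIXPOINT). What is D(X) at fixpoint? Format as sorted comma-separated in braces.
pass 0 (initial): D(X)={2,3,4,5,6}
pass 1: W {2,3,5,6}->{2,3,5}; X {2,3,4,5,6}->{3,4,5,6}
pass 2: no change
Fixpoint after 2 passes: D(X) = {3,4,5,6}

Answer: {3,4,5,6}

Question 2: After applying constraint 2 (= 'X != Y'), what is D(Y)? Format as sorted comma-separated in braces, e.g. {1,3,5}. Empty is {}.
Constraint 1 (W < X) on D(W)={2,3,5,6} D(X)={2,3,4,5,6}: W {2,3,5,6}->{2,3,5}; X {2,3,4,5,6}->{3,4,5,6}
Constraint 2 (X != Y) on D(X)={3,4,5,6} D(Y)={3,4,5}: no change
So after constraint 2: D(Y) = {3,4,5}

Answer: {3,4,5}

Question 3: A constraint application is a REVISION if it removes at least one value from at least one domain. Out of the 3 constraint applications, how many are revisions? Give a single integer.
Answer: 1

Derivation:
Constraint 1 (W < X) on D(W)={2,3,5,6} D(X)={2,3,4,5,6}: W {2,3,5,6}->{2,3,5}; X {2,3,4,5,6}->{3,4,5,6} => REVISION
Constraint 2 (X != Y) on D(X)={3,4,5,6} D(Y)={3,4,5}: no change => not a revision
Constraint 3 (V < X) on D(V)={2,3,4,5} D(X)={3,4,5,6}: no change => not a revision
Total revisions = 1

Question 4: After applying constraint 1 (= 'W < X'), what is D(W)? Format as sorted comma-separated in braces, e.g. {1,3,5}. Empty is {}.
Answer: {2,3,5}

Derivation:
Constraint 1 (W < X) on D(W)={2,3,5,6} D(X)={2,3,4,5,6}: W {2,3,5,6}->{2,3,5}; X {2,3,4,5,6}->{3,4,5,6}
So after constraint 1: D(W) = {2,3,5}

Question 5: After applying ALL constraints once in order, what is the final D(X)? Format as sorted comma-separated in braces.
Answer: {3,4,5,6}

Derivation:
Constraint 1 (W < X) on D(W)={2,3,5,6} D(X)={2,3,4,5,6}: W {2,3,5,6}->{2,3,5}; X {2,3,4,5,6}->{3,4,5,6}
Constraint 2 (X != Y) on D(X)={3,4,5,6} D(Y)={3,4,5}: no change
Constraint 3 (V < X) on D(V)={2,3,4,5} D(X)={3,4,5,6}: no change
So after all 3 constraints: D(X) = {3,4,5,6}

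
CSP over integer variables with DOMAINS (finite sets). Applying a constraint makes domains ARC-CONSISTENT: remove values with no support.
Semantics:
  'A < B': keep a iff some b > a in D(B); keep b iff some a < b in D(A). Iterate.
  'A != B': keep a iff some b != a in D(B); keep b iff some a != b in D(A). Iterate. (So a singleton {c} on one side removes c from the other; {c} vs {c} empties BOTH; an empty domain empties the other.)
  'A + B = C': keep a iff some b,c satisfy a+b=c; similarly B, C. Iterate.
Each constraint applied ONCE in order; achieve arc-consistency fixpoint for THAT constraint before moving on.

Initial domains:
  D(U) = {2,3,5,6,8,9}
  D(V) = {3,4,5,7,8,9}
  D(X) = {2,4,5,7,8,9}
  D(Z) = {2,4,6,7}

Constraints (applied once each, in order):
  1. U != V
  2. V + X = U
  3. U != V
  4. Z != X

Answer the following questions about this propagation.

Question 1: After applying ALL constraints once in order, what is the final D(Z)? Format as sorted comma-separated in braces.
Answer: {2,4,6,7}

Derivation:
Constraint 1 (U != V) on D(U)={2,3,5,6,8,9} D(V)={3,4,5,7,8,9}: no change
Constraint 2 (V + X = U) on D(V)={3,4,5,7,8,9} D(X)={2,4,5,7,8,9} D(U)={2,3,5,6,8,9}: V {3,4,5,7,8,9}->{3,4,5,7}; X {2,4,5,7,8,9}->{2,4,5}; U {2,3,5,6,8,9}->{5,6,8,9}
Constraint 3 (U != V) on D(U)={5,6,8,9} D(V)={3,4,5,7}: no change
Constraint 4 (Z != X) on D(Z)={2,4,6,7} D(X)={2,4,5}: no change
So after all 4 constraints: D(Z) = {2,4,6,7}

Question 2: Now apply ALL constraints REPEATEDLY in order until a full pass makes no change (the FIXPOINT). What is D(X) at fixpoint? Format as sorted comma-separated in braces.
Answer: {2,4,5}

Derivation:
pass 0 (initial): D(X)={2,4,5,7,8,9}
pass 1: U {2,3,5,6,8,9}->{5,6,8,9}; V {3,4,5,7,8,9}->{3,4,5,7}; X {2,4,5,7,8,9}->{2,4,5}
pass 2: no change
Fixpoint after 2 passes: D(X) = {2,4,5}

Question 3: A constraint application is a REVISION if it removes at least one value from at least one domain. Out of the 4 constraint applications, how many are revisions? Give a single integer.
Answer: 1

Derivation:
Constraint 1 (U != V) on D(U)={2,3,5,6,8,9} D(V)={3,4,5,7,8,9}: no change => not a revision
Constraint 2 (V + X = U) on D(V)={3,4,5,7,8,9} D(X)={2,4,5,7,8,9} D(U)={2,3,5,6,8,9}: V {3,4,5,7,8,9}->{3,4,5,7}; X {2,4,5,7,8,9}->{2,4,5}; U {2,3,5,6,8,9}->{5,6,8,9} => REVISION
Constraint 3 (U != V) on D(U)={5,6,8,9} D(V)={3,4,5,7}: no change => not a revision
Constraint 4 (Z != X) on D(Z)={2,4,6,7} D(X)={2,4,5}: no change => not a revision
Total revisions = 1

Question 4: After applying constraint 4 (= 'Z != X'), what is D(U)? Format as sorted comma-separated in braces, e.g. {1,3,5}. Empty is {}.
Constraint 1 (U != V) on D(U)={2,3,5,6,8,9} D(V)={3,4,5,7,8,9}: no change
Constraint 2 (V + X = U) on D(V)={3,4,5,7,8,9} D(X)={2,4,5,7,8,9} D(U)={2,3,5,6,8,9}: V {3,4,5,7,8,9}->{3,4,5,7}; X {2,4,5,7,8,9}->{2,4,5}; U {2,3,5,6,8,9}->{5,6,8,9}
Constraint 3 (U != V) on D(U)={5,6,8,9} D(V)={3,4,5,7}: no change
Constraint 4 (Z != X) on D(Z)={2,4,6,7} D(X)={2,4,5}: no change
So after constraint 4: D(U) = {5,6,8,9}

Answer: {5,6,8,9}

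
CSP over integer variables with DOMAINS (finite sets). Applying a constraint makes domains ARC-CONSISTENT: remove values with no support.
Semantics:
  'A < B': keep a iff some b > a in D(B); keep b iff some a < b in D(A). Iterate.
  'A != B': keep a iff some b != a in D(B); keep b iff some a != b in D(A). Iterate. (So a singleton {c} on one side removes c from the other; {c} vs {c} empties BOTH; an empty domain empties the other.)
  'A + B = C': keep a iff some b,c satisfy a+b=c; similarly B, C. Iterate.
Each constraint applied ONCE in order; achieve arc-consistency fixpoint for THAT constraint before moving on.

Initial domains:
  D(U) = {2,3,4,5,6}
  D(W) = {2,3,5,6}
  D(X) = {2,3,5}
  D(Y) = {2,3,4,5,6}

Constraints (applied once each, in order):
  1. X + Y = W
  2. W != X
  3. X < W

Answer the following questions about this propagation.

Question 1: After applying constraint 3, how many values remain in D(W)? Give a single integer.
Answer: 2

Derivation:
Constraint 1 (X + Y = W) on D(X)={2,3,5} D(Y)={2,3,4,5,6} D(W)={2,3,5,6}: X {2,3,5}->{2,3}; Y {2,3,4,5,6}->{2,3,4}; W {2,3,5,6}->{5,6}
Constraint 2 (W != X) on D(W)={5,6} D(X)={2,3}: no change
Constraint 3 (X < W) on D(X)={2,3} D(W)={5,6}: no change
So after constraint 3: D(W)={5,6}, size = 2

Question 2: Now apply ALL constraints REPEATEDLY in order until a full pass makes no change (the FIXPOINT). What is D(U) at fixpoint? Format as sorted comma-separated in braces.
pass 0 (initial): D(U)={2,3,4,5,6}
pass 1: W {2,3,5,6}->{5,6}; X {2,3,5}->{2,3}; Y {2,3,4,5,6}->{2,3,4}
pass 2: no change
Fixpoint after 2 passes: D(U) = {2,3,4,5,6}

Answer: {2,3,4,5,6}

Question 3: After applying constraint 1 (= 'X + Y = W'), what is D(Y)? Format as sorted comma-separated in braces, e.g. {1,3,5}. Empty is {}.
Constraint 1 (X + Y = W) on D(X)={2,3,5} D(Y)={2,3,4,5,6} D(W)={2,3,5,6}: X {2,3,5}->{2,3}; Y {2,3,4,5,6}->{2,3,4}; W {2,3,5,6}->{5,6}
So after constraint 1: D(Y) = {2,3,4}

Answer: {2,3,4}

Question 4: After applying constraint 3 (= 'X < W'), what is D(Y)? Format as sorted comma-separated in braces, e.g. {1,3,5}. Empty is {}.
Answer: {2,3,4}

Derivation:
Constraint 1 (X + Y = W) on D(X)={2,3,5} D(Y)={2,3,4,5,6} D(W)={2,3,5,6}: X {2,3,5}->{2,3}; Y {2,3,4,5,6}->{2,3,4}; W {2,3,5,6}->{5,6}
Constraint 2 (W != X) on D(W)={5,6} D(X)={2,3}: no change
Constraint 3 (X < W) on D(X)={2,3} D(W)={5,6}: no change
So after constraint 3: D(Y) = {2,3,4}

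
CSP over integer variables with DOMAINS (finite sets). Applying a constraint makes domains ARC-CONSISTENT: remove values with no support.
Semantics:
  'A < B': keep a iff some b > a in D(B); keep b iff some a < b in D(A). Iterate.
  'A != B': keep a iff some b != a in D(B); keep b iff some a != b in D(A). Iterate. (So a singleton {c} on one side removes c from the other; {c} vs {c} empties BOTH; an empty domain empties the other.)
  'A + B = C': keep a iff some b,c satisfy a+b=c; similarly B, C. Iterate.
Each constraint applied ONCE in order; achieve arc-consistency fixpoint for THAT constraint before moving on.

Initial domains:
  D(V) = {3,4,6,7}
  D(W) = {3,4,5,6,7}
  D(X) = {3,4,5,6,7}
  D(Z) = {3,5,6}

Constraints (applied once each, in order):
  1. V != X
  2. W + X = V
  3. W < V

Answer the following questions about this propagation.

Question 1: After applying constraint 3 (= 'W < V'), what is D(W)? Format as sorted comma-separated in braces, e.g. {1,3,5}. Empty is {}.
Answer: {3,4}

Derivation:
Constraint 1 (V != X) on D(V)={3,4,6,7} D(X)={3,4,5,6,7}: no change
Constraint 2 (W + X = V) on D(W)={3,4,5,6,7} D(X)={3,4,5,6,7} D(V)={3,4,6,7}: W {3,4,5,6,7}->{3,4}; X {3,4,5,6,7}->{3,4}; V {3,4,6,7}->{6,7}
Constraint 3 (W < V) on D(W)={3,4} D(V)={6,7}: no change
So after constraint 3: D(W) = {3,4}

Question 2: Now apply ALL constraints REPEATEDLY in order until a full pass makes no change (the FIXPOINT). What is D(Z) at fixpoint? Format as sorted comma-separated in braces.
pass 0 (initial): D(Z)={3,5,6}
pass 1: V {3,4,6,7}->{6,7}; W {3,4,5,6,7}->{3,4}; X {3,4,5,6,7}->{3,4}
pass 2: no change
Fixpoint after 2 passes: D(Z) = {3,5,6}

Answer: {3,5,6}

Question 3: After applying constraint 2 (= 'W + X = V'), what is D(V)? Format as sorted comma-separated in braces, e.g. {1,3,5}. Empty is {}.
Answer: {6,7}

Derivation:
Constraint 1 (V != X) on D(V)={3,4,6,7} D(X)={3,4,5,6,7}: no change
Constraint 2 (W + X = V) on D(W)={3,4,5,6,7} D(X)={3,4,5,6,7} D(V)={3,4,6,7}: W {3,4,5,6,7}->{3,4}; X {3,4,5,6,7}->{3,4}; V {3,4,6,7}->{6,7}
So after constraint 2: D(V) = {6,7}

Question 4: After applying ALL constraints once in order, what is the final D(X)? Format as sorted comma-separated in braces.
Constraint 1 (V != X) on D(V)={3,4,6,7} D(X)={3,4,5,6,7}: no change
Constraint 2 (W + X = V) on D(W)={3,4,5,6,7} D(X)={3,4,5,6,7} D(V)={3,4,6,7}: W {3,4,5,6,7}->{3,4}; X {3,4,5,6,7}->{3,4}; V {3,4,6,7}->{6,7}
Constraint 3 (W < V) on D(W)={3,4} D(V)={6,7}: no change
So after all 3 constraints: D(X) = {3,4}

Answer: {3,4}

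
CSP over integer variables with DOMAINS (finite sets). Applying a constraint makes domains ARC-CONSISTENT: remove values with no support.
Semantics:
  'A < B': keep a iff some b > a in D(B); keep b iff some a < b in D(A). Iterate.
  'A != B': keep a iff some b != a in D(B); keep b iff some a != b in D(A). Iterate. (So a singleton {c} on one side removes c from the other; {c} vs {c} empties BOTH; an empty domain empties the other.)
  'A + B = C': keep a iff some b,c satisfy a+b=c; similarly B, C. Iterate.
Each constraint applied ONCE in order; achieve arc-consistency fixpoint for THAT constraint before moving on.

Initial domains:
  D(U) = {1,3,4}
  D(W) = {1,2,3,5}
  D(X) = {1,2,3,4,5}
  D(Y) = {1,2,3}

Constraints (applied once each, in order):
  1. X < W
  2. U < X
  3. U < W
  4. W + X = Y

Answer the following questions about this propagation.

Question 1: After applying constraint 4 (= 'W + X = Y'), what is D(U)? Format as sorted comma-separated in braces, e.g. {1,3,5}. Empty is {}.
Constraint 1 (X < W) on D(X)={1,2,3,4,5} D(W)={1,2,3,5}: X {1,2,3,4,5}->{1,2,3,4}; W {1,2,3,5}->{2,3,5}
Constraint 2 (U < X) on D(U)={1,3,4} D(X)={1,2,3,4}: U {1,3,4}->{1,3}; X {1,2,3,4}->{2,3,4}
Constraint 3 (U < W) on D(U)={1,3} D(W)={2,3,5}: no change
Constraint 4 (W + X = Y) on D(W)={2,3,5} D(X)={2,3,4} D(Y)={1,2,3}: W {2,3,5}->{}; X {2,3,4}->{}; Y {1,2,3}->{}
So after constraint 4: D(U) = {1,3}

Answer: {1,3}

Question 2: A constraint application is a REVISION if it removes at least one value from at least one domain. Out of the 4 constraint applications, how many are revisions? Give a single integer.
Answer: 3

Derivation:
Constraint 1 (X < W) on D(X)={1,2,3,4,5} D(W)={1,2,3,5}: X {1,2,3,4,5}->{1,2,3,4}; W {1,2,3,5}->{2,3,5} => REVISION
Constraint 2 (U < X) on D(U)={1,3,4} D(X)={1,2,3,4}: U {1,3,4}->{1,3}; X {1,2,3,4}->{2,3,4} => REVISION
Constraint 3 (U < W) on D(U)={1,3} D(W)={2,3,5}: no change => not a revision
Constraint 4 (W + X = Y) on D(W)={2,3,5} D(X)={2,3,4} D(Y)={1,2,3}: W {2,3,5}->{}; X {2,3,4}->{}; Y {1,2,3}->{} => REVISION
Total revisions = 3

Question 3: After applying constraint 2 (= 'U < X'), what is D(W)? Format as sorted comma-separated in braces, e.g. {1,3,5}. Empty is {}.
Answer: {2,3,5}

Derivation:
Constraint 1 (X < W) on D(X)={1,2,3,4,5} D(W)={1,2,3,5}: X {1,2,3,4,5}->{1,2,3,4}; W {1,2,3,5}->{2,3,5}
Constraint 2 (U < X) on D(U)={1,3,4} D(X)={1,2,3,4}: U {1,3,4}->{1,3}; X {1,2,3,4}->{2,3,4}
So after constraint 2: D(W) = {2,3,5}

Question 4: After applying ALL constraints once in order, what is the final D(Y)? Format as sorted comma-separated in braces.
Answer: {}

Derivation:
Constraint 1 (X < W) on D(X)={1,2,3,4,5} D(W)={1,2,3,5}: X {1,2,3,4,5}->{1,2,3,4}; W {1,2,3,5}->{2,3,5}
Constraint 2 (U < X) on D(U)={1,3,4} D(X)={1,2,3,4}: U {1,3,4}->{1,3}; X {1,2,3,4}->{2,3,4}
Constraint 3 (U < W) on D(U)={1,3} D(W)={2,3,5}: no change
Constraint 4 (W + X = Y) on D(W)={2,3,5} D(X)={2,3,4} D(Y)={1,2,3}: W {2,3,5}->{}; X {2,3,4}->{}; Y {1,2,3}->{}
So after all 4 constraints: D(Y) = {}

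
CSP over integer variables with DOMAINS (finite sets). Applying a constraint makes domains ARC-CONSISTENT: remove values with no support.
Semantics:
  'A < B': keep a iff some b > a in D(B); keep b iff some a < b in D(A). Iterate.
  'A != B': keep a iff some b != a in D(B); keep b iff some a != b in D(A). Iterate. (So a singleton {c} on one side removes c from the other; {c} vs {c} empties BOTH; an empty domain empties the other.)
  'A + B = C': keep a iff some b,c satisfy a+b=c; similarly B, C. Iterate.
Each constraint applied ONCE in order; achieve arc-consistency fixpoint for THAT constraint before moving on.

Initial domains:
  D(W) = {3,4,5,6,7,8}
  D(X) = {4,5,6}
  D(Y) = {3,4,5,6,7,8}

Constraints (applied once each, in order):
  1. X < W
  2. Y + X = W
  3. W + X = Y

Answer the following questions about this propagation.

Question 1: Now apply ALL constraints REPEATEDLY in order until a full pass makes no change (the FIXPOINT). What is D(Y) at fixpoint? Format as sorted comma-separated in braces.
pass 0 (initial): D(Y)={3,4,5,6,7,8}
pass 1: W {3,4,5,6,7,8}->{}; X {4,5,6}->{}; Y {3,4,5,6,7,8}->{}
pass 2: no change
Fixpoint after 2 passes: D(Y) = {}

Answer: {}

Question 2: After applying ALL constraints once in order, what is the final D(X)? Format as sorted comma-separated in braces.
Constraint 1 (X < W) on D(X)={4,5,6} D(W)={3,4,5,6,7,8}: W {3,4,5,6,7,8}->{5,6,7,8}
Constraint 2 (Y + X = W) on D(Y)={3,4,5,6,7,8} D(X)={4,5,6} D(W)={5,6,7,8}: Y {3,4,5,6,7,8}->{3,4}; X {4,5,6}->{4,5}; W {5,6,7,8}->{7,8}
Constraint 3 (W + X = Y) on D(W)={7,8} D(X)={4,5} D(Y)={3,4}: W {7,8}->{}; X {4,5}->{}; Y {3,4}->{}
So after all 3 constraints: D(X) = {}

Answer: {}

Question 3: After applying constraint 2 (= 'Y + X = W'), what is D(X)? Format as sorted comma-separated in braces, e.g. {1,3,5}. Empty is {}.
Answer: {4,5}

Derivation:
Constraint 1 (X < W) on D(X)={4,5,6} D(W)={3,4,5,6,7,8}: W {3,4,5,6,7,8}->{5,6,7,8}
Constraint 2 (Y + X = W) on D(Y)={3,4,5,6,7,8} D(X)={4,5,6} D(W)={5,6,7,8}: Y {3,4,5,6,7,8}->{3,4}; X {4,5,6}->{4,5}; W {5,6,7,8}->{7,8}
So after constraint 2: D(X) = {4,5}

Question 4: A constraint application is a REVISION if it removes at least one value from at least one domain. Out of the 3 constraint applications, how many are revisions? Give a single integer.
Constraint 1 (X < W) on D(X)={4,5,6} D(W)={3,4,5,6,7,8}: W {3,4,5,6,7,8}->{5,6,7,8} => REVISION
Constraint 2 (Y + X = W) on D(Y)={3,4,5,6,7,8} D(X)={4,5,6} D(W)={5,6,7,8}: Y {3,4,5,6,7,8}->{3,4}; X {4,5,6}->{4,5}; W {5,6,7,8}->{7,8} => REVISION
Constraint 3 (W + X = Y) on D(W)={7,8} D(X)={4,5} D(Y)={3,4}: W {7,8}->{}; X {4,5}->{}; Y {3,4}->{} => REVISION
Total revisions = 3

Answer: 3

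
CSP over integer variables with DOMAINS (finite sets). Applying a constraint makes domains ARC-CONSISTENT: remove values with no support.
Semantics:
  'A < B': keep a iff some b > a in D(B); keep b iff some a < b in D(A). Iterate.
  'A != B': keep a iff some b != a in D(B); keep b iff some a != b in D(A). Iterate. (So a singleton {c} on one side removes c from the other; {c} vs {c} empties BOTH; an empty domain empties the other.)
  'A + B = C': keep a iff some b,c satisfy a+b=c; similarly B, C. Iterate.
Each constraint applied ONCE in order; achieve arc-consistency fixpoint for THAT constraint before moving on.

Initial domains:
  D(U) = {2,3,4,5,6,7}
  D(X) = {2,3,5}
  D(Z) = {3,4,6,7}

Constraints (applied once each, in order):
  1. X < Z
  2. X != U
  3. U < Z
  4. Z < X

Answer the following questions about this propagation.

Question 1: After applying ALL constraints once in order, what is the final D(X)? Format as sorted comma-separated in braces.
Answer: {5}

Derivation:
Constraint 1 (X < Z) on D(X)={2,3,5} D(Z)={3,4,6,7}: no change
Constraint 2 (X != U) on D(X)={2,3,5} D(U)={2,3,4,5,6,7}: no change
Constraint 3 (U < Z) on D(U)={2,3,4,5,6,7} D(Z)={3,4,6,7}: U {2,3,4,5,6,7}->{2,3,4,5,6}
Constraint 4 (Z < X) on D(Z)={3,4,6,7} D(X)={2,3,5}: Z {3,4,6,7}->{3,4}; X {2,3,5}->{5}
So after all 4 constraints: D(X) = {5}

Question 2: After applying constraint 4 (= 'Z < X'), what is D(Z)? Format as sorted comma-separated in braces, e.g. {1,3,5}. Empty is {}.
Constraint 1 (X < Z) on D(X)={2,3,5} D(Z)={3,4,6,7}: no change
Constraint 2 (X != U) on D(X)={2,3,5} D(U)={2,3,4,5,6,7}: no change
Constraint 3 (U < Z) on D(U)={2,3,4,5,6,7} D(Z)={3,4,6,7}: U {2,3,4,5,6,7}->{2,3,4,5,6}
Constraint 4 (Z < X) on D(Z)={3,4,6,7} D(X)={2,3,5}: Z {3,4,6,7}->{3,4}; X {2,3,5}->{5}
So after constraint 4: D(Z) = {3,4}

Answer: {3,4}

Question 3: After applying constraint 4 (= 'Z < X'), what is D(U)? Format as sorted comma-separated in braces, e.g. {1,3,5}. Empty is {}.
Answer: {2,3,4,5,6}

Derivation:
Constraint 1 (X < Z) on D(X)={2,3,5} D(Z)={3,4,6,7}: no change
Constraint 2 (X != U) on D(X)={2,3,5} D(U)={2,3,4,5,6,7}: no change
Constraint 3 (U < Z) on D(U)={2,3,4,5,6,7} D(Z)={3,4,6,7}: U {2,3,4,5,6,7}->{2,3,4,5,6}
Constraint 4 (Z < X) on D(Z)={3,4,6,7} D(X)={2,3,5}: Z {3,4,6,7}->{3,4}; X {2,3,5}->{5}
So after constraint 4: D(U) = {2,3,4,5,6}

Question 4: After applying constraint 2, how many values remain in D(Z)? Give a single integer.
Constraint 1 (X < Z) on D(X)={2,3,5} D(Z)={3,4,6,7}: no change
Constraint 2 (X != U) on D(X)={2,3,5} D(U)={2,3,4,5,6,7}: no change
So after constraint 2: D(Z)={3,4,6,7}, size = 4

Answer: 4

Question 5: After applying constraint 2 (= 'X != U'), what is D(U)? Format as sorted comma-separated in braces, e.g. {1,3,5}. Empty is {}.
Constraint 1 (X < Z) on D(X)={2,3,5} D(Z)={3,4,6,7}: no change
Constraint 2 (X != U) on D(X)={2,3,5} D(U)={2,3,4,5,6,7}: no change
So after constraint 2: D(U) = {2,3,4,5,6,7}

Answer: {2,3,4,5,6,7}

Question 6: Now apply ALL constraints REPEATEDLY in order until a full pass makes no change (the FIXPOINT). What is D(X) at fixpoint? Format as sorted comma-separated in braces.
Answer: {}

Derivation:
pass 0 (initial): D(X)={2,3,5}
pass 1: U {2,3,4,5,6,7}->{2,3,4,5,6}; X {2,3,5}->{5}; Z {3,4,6,7}->{3,4}
pass 2: U {2,3,4,5,6}->{}; X {5}->{}; Z {3,4}->{}
pass 3: no change
Fixpoint after 3 passes: D(X) = {}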